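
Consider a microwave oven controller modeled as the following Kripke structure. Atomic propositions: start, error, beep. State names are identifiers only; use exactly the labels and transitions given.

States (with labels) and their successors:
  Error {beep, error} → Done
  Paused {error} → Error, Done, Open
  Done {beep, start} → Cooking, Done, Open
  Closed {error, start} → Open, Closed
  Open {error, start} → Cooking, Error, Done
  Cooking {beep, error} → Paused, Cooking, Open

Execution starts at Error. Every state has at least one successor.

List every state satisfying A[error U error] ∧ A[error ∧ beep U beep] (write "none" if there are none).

States satisfying error: {Error, Paused, Closed, Open, Cooking}.
States satisfying A[error U error]: {Error, Paused, Closed, Open, Cooking}.
States satisfying error ∧ beep: {Error, Cooking}.
States satisfying beep: {Error, Done, Cooking}.
States satisfying A[error ∧ beep U beep]: {Error, Done, Cooking}.
States satisfying A[error U error] ∧ A[error ∧ beep U beep]: {Error, Cooking}.

{Error, Cooking}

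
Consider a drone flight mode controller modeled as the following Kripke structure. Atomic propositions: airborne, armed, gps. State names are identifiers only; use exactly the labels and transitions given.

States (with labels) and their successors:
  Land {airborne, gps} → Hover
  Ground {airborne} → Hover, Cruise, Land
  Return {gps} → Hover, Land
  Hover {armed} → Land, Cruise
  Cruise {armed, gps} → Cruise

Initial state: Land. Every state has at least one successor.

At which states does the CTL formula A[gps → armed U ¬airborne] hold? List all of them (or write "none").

{Return, Hover, Cruise}

States satisfying gps → armed: {Ground, Hover, Cruise}.
States satisfying ¬airborne: {Return, Hover, Cruise}.
States satisfying A[gps → armed U ¬airborne]: {Return, Hover, Cruise}.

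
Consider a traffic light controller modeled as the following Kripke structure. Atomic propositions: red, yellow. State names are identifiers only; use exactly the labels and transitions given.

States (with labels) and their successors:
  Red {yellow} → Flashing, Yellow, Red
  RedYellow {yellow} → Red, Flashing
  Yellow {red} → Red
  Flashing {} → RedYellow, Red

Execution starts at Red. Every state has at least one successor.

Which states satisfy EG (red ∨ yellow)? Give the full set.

States satisfying red ∨ yellow: {Red, RedYellow, Yellow}.
States satisfying EG (red ∨ yellow): {Red, RedYellow, Yellow}.

{Red, RedYellow, Yellow}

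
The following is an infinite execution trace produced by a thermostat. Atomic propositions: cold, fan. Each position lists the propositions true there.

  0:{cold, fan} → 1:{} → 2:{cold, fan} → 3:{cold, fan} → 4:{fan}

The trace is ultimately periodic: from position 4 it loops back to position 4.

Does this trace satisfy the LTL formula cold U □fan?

Violated

Walking from position 0: at position 1, □fan has not yet held and cold fails, so cold U □fan is false.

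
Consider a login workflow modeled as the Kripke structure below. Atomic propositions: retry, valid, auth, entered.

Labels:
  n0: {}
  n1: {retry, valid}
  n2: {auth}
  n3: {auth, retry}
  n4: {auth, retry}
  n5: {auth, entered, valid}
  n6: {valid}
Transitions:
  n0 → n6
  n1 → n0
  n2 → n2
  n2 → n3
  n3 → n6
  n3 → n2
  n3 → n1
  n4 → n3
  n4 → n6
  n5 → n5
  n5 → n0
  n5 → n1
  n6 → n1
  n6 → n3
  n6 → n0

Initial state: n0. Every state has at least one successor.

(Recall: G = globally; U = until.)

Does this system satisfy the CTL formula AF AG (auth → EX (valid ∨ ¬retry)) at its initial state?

States satisfying AG (auth → EX (valid ∨ ¬retry)): {n0, n1, n2, n3, n4, n5, n6}.
States satisfying AF AG (auth → EX (valid ∨ ¬retry)): {n0, n1, n2, n3, n4, n5, n6}.
n0 ∈ Sat(AF AG (auth → EX (valid ∨ ¬retry))).

Satisfied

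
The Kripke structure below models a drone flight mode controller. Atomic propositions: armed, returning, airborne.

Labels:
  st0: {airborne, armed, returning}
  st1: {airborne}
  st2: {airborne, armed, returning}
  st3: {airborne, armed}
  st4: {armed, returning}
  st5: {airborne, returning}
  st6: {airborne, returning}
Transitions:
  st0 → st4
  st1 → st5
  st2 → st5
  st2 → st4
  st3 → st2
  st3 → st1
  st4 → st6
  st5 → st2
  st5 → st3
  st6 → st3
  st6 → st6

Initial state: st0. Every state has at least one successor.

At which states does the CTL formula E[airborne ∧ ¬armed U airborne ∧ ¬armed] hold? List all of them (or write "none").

States satisfying airborne ∧ ¬armed: {st1, st5, st6}.
States satisfying E[airborne ∧ ¬armed U airborne ∧ ¬armed]: {st1, st5, st6}.

{st1, st5, st6}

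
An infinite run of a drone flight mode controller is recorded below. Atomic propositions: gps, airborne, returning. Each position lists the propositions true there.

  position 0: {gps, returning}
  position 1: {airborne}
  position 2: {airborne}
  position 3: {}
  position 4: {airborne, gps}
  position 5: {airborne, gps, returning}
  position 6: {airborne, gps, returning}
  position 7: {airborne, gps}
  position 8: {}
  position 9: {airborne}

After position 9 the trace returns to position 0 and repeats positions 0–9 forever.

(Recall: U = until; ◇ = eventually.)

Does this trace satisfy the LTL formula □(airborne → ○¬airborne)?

airborne → ○¬airborne must hold at every position from 0 onward. It fails at position 1, so □(airborne → ○¬airborne) is false.
Positions where airborne holds: 1, 2, 4, 5, 6, 7, 9.
Check ○¬airborne at each: 1→fails, 2→ok, 4→fails, 5→fails, 6→fails, 7→ok, 9→ok.

Does not hold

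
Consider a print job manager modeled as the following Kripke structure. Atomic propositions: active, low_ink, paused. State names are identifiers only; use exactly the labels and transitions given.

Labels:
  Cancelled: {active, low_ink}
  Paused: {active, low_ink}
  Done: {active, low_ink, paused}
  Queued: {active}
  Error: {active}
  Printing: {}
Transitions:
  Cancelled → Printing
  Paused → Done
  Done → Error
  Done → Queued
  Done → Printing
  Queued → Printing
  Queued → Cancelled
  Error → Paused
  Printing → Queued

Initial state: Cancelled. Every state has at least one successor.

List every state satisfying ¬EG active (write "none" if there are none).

{Cancelled, Queued, Printing}

States satisfying active: {Cancelled, Paused, Done, Queued, Error}.
States satisfying EG active: {Paused, Done, Error}.
States satisfying ¬EG active: {Cancelled, Queued, Printing}.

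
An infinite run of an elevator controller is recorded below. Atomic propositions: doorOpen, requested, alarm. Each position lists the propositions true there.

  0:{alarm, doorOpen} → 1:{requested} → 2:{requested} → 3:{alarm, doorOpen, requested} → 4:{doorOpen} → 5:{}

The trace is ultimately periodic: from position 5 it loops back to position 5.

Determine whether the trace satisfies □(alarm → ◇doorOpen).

alarm → ◇doorOpen holds at every position 0..5, and those are all positions ever visited, so □(alarm → ◇doorOpen) holds.
Positions where alarm holds: 0, 3.
Check ◇doorOpen at each: 0→ok, 3→ok.

Yes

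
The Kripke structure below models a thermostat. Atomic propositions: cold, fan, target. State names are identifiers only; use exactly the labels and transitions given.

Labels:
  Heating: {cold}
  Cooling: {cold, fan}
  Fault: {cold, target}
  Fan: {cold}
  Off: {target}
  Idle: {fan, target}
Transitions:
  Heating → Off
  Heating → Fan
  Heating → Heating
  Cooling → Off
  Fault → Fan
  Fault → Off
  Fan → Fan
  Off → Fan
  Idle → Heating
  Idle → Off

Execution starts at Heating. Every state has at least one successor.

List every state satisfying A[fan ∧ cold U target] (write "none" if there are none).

{Cooling, Fault, Off, Idle}

States satisfying fan ∧ cold: {Cooling}.
States satisfying target: {Fault, Off, Idle}.
States satisfying A[fan ∧ cold U target]: {Cooling, Fault, Off, Idle}.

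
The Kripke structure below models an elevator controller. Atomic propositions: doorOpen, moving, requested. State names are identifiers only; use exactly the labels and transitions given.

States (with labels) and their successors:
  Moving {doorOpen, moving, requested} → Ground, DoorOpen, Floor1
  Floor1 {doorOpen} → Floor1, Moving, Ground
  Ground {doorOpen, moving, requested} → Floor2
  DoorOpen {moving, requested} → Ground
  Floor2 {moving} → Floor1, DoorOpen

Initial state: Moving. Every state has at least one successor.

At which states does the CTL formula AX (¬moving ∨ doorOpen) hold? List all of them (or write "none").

States satisfying ¬moving ∨ doorOpen: {Moving, Floor1, Ground}.
States satisfying AX (¬moving ∨ doorOpen): {Floor1, DoorOpen}.

{Floor1, DoorOpen}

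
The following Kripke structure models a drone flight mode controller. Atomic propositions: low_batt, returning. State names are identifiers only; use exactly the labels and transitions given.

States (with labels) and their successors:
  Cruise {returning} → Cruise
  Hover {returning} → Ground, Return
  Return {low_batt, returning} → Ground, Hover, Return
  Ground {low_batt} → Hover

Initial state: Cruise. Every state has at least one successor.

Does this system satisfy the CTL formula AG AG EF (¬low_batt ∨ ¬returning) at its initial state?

Holds

States satisfying AG EF (¬low_batt ∨ ¬returning): {Cruise, Hover, Return, Ground}.
States satisfying AG AG EF (¬low_batt ∨ ¬returning): {Cruise, Hover, Return, Ground}.
Every state reachable from Cruise satisfies AG EF (¬low_batt ∨ ¬returning).
Cruise ∈ Sat(AG AG EF (¬low_batt ∨ ¬returning)).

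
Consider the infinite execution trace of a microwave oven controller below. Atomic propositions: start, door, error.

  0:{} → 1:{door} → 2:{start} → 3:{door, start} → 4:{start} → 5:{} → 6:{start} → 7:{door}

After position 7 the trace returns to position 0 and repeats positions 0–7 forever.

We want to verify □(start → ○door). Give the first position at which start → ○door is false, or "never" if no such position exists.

3

Check start → ○door at each position in order: 0 ✓, 1 ✓, 2 ✓.
At position 3 the labels are {door, start} and the next position 4 has {start}, so start → ○door is false there. This is the first violation.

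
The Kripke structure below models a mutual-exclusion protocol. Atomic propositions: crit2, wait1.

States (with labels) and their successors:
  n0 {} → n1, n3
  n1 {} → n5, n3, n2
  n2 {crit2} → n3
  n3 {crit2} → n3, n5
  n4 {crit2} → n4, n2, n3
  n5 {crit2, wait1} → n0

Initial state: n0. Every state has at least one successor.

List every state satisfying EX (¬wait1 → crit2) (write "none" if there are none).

{n0, n1, n2, n3, n4}

States satisfying ¬wait1 → crit2: {n2, n3, n4, n5}.
States satisfying EX (¬wait1 → crit2): {n0, n1, n2, n3, n4}.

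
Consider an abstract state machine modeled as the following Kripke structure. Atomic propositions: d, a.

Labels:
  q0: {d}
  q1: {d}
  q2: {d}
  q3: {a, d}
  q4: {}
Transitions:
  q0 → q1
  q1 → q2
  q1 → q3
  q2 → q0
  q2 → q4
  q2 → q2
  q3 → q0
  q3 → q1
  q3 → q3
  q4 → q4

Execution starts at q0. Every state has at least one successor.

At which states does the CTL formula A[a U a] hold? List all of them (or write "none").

States satisfying a: {q3}.
States satisfying A[a U a]: {q3}.

{q3}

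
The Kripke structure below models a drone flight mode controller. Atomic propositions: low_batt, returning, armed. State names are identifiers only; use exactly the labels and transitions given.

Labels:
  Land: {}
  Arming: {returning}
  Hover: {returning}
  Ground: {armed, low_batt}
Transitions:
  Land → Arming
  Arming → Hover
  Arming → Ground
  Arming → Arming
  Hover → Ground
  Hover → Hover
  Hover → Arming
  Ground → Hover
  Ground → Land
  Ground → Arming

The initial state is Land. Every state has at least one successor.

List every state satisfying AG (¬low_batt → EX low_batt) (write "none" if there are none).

States satisfying ¬low_batt → EX low_batt: {Arming, Hover, Ground}.
States satisfying AG (¬low_batt → EX low_batt): ∅.

none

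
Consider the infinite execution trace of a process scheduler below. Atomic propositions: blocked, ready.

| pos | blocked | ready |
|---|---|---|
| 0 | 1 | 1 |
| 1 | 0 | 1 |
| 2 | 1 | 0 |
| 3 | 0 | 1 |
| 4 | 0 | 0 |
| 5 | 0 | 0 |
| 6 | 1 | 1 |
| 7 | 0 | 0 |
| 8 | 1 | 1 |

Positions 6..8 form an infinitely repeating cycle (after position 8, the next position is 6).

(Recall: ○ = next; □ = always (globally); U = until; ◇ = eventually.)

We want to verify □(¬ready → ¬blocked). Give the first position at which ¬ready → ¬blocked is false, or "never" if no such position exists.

2

Check ¬ready → ¬blocked at each position in order: 0 ✓, 1 ✓.
At position 2 the labels are {blocked}, so ¬ready → ¬blocked is false there. This is the first violation.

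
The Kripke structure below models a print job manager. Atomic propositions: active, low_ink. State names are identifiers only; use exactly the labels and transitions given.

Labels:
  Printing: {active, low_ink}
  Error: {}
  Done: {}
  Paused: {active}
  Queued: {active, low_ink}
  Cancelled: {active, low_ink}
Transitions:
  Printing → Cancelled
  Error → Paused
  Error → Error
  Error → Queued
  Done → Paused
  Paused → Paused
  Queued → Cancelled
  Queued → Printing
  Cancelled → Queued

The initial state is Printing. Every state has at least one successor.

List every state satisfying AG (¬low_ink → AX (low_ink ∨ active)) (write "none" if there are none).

{Printing, Done, Paused, Queued, Cancelled}

States satisfying ¬low_ink → AX (low_ink ∨ active): {Printing, Done, Paused, Queued, Cancelled}.
States satisfying AG (¬low_ink → AX (low_ink ∨ active)): {Printing, Done, Paused, Queued, Cancelled}.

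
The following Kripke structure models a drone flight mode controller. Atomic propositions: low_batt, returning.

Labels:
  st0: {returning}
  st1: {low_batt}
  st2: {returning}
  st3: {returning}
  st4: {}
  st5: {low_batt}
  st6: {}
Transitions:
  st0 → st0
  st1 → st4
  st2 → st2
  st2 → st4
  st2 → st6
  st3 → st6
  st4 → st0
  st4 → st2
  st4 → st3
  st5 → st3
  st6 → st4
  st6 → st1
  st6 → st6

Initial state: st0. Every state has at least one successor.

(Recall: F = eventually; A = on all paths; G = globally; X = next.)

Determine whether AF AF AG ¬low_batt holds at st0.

States satisfying AF AG ¬low_batt: {st0}.
States satisfying AF AF AG ¬low_batt: {st0}.
st0 ∈ Sat(AF AF AG ¬low_batt).

Yes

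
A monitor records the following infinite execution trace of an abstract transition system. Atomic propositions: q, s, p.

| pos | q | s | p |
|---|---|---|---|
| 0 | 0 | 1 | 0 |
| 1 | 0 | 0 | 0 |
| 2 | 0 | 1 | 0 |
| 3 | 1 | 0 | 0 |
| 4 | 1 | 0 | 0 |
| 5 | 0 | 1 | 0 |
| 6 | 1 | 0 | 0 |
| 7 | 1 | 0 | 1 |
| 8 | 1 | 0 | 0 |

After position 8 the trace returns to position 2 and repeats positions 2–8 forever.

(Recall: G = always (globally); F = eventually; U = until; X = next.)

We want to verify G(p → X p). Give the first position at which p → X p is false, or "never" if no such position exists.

7

Check p → X p at each position in order: 0 ✓, 1 ✓, 2 ✓, 3 ✓, 4 ✓, 5 ✓, 6 ✓.
At position 7 the labels are {p, q} and the next position 8 has {q}, so p → X p is false there. This is the first violation.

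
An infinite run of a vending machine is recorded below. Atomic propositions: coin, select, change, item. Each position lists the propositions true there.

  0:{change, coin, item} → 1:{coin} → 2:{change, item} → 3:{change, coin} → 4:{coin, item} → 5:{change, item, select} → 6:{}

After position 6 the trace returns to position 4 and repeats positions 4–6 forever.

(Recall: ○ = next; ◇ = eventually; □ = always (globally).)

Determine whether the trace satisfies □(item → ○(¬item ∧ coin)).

No

item → ○(¬item ∧ coin) must hold at every position from 0 onward. It fails at position 4, so □(item → ○(¬item ∧ coin)) is false.
Positions where item holds: 0, 2, 4, 5.
Check ○(¬item ∧ coin) at each: 0→ok, 2→ok, 4→fails, 5→fails.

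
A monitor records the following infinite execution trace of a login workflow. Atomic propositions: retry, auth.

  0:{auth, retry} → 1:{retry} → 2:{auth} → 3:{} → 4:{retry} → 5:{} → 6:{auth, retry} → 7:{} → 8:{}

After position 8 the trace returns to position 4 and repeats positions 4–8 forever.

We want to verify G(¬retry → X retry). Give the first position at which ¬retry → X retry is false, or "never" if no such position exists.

Check ¬retry → X retry at each position in order: 0 ✓, 1 ✓.
At position 2 the labels are {auth} and the next position 3 has {}, so ¬retry → X retry is false there. This is the first violation.

2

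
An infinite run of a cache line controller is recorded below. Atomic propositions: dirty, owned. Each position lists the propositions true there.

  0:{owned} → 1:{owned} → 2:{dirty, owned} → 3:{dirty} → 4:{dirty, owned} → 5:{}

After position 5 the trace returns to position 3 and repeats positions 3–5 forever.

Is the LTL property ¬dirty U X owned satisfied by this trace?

Walking from position 0: X owned first holds at position 0, and ¬dirty holds at every earlier position along the way, so ¬dirty U X owned holds.

Holds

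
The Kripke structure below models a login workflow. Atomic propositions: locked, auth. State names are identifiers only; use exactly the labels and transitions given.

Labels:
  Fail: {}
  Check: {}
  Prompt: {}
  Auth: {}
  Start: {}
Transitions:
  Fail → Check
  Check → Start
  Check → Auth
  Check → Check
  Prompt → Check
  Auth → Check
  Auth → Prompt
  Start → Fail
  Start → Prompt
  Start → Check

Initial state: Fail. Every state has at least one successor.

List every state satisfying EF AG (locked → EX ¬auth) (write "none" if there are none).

States satisfying AG (locked → EX ¬auth): {Fail, Check, Prompt, Auth, Start}.
States satisfying EF AG (locked → EX ¬auth): {Fail, Check, Prompt, Auth, Start}.

{Fail, Check, Prompt, Auth, Start}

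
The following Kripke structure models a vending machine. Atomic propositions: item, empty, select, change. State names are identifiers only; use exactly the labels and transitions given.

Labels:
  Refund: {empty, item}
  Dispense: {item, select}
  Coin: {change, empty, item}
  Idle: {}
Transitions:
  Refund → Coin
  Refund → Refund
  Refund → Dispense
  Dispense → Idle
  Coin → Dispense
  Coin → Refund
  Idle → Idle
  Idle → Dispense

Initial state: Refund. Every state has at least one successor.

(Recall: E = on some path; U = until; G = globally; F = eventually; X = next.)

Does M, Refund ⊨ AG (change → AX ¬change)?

States satisfying change → AX ¬change: {Refund, Dispense, Coin, Idle}.
States satisfying AG (change → AX ¬change): {Refund, Dispense, Coin, Idle}.
Every state reachable from Refund satisfies change → AX ¬change.
Refund ∈ Sat(AG (change → AX ¬change)).

Satisfied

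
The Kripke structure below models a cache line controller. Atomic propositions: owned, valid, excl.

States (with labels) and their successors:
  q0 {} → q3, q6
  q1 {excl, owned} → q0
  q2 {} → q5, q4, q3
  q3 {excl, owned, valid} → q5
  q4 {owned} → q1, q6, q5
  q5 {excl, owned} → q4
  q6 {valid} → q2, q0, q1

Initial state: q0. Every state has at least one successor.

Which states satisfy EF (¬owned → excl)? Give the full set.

{q0, q1, q2, q3, q4, q5, q6}

States satisfying ¬owned → excl: {q1, q3, q4, q5}.
States satisfying EF (¬owned → excl): {q0, q1, q2, q3, q4, q5, q6}.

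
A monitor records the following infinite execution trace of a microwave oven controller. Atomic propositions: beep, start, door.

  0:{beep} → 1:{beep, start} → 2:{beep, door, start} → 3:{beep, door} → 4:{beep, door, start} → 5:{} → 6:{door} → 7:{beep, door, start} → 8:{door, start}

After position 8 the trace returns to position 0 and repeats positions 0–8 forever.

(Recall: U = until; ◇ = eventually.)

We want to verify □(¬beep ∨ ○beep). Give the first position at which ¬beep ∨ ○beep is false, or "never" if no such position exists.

Check ¬beep ∨ ○beep at each position in order: 0 ✓, 1 ✓, 2 ✓, 3 ✓.
At position 4 the labels are {beep, door, start} and the next position 5 has {}, so ¬beep ∨ ○beep is false there. This is the first violation.

4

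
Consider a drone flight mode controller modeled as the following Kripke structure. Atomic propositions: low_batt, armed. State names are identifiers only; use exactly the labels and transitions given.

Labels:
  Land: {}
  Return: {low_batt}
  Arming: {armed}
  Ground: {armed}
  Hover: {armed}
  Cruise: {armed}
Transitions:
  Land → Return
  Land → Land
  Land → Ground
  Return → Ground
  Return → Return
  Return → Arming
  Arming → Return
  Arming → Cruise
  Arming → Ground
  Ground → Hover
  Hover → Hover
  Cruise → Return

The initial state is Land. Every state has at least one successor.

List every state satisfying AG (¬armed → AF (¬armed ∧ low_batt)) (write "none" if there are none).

{Return, Arming, Ground, Hover, Cruise}

States satisfying ¬armed → AF (¬armed ∧ low_batt): {Return, Arming, Ground, Hover, Cruise}.
States satisfying AG (¬armed → AF (¬armed ∧ low_batt)): {Return, Arming, Ground, Hover, Cruise}.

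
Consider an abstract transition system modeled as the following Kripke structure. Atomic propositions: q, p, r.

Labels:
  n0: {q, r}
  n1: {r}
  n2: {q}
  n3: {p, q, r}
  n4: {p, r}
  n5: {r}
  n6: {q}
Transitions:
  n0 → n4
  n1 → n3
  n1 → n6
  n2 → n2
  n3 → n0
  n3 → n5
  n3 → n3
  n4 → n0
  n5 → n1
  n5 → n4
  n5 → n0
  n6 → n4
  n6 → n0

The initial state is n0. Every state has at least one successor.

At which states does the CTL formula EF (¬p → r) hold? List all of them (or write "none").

{n0, n1, n3, n4, n5, n6}

States satisfying ¬p → r: {n0, n1, n3, n4, n5}.
States satisfying EF (¬p → r): {n0, n1, n3, n4, n5, n6}.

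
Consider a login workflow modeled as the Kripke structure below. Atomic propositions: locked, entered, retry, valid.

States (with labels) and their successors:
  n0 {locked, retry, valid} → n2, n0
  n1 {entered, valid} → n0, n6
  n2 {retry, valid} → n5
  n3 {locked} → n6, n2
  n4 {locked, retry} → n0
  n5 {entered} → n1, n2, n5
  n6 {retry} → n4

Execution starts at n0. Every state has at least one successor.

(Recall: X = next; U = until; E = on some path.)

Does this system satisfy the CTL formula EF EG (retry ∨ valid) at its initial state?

Satisfied

States satisfying EG (retry ∨ valid): {n0, n1, n4, n6}.
States satisfying EF EG (retry ∨ valid): {n0, n1, n2, n3, n4, n5, n6}.
Some path from n0 reaches a state where EG (retry ∨ valid) holds.
n0 ∈ Sat(EF EG (retry ∨ valid)).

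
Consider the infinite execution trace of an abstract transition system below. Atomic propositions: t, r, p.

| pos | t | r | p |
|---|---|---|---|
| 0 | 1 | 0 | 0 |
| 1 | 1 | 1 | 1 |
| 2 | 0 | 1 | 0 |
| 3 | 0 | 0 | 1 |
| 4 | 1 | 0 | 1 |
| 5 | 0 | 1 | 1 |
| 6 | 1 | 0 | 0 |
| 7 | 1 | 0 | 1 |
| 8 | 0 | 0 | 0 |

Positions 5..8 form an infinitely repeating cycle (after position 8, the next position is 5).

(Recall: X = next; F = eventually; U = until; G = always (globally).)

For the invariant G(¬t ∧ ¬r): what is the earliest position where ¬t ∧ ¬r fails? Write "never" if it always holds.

0

At position 0 the labels are {t}, so ¬t ∧ ¬r is false there. This is the first violation.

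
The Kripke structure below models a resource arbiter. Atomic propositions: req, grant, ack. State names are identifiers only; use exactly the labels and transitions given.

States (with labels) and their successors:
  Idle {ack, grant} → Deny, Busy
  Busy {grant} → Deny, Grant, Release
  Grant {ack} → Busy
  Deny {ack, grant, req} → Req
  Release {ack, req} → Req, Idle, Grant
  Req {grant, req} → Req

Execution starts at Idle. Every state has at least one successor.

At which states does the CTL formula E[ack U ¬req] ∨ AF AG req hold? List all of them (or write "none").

States satisfying ack: {Idle, Grant, Deny, Release}.
States satisfying ¬req: {Idle, Busy, Grant}.
States satisfying E[ack U ¬req]: {Idle, Busy, Grant, Release}.
States satisfying AG req: {Deny, Req}.
States satisfying AF AG req: {Deny, Req}.
States satisfying E[ack U ¬req] ∨ AF AG req: {Idle, Busy, Grant, Deny, Release, Req}.

{Idle, Busy, Grant, Deny, Release, Req}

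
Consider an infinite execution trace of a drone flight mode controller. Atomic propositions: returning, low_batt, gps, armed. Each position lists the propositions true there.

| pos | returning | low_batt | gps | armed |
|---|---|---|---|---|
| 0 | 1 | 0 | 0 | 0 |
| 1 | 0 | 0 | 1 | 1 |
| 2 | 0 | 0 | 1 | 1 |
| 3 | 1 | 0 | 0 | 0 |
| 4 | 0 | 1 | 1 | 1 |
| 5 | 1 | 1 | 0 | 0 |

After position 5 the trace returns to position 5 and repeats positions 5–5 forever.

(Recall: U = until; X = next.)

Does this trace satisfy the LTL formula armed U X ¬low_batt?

Walking from position 0: X ¬low_batt first holds at position 0, and armed holds at every earlier position along the way, so armed U X ¬low_batt holds.

Yes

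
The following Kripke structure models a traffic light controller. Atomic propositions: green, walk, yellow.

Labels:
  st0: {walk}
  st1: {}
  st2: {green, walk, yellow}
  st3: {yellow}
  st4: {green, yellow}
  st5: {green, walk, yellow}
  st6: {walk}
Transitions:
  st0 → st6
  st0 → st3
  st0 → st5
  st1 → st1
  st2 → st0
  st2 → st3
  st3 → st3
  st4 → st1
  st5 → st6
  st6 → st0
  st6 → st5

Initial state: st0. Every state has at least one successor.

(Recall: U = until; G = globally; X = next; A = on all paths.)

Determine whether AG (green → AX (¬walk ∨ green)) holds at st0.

No

States satisfying green → AX (¬walk ∨ green): {st0, st1, st3, st4, st6}.
States satisfying AG (green → AX (¬walk ∨ green)): {st1, st3, st4}.
st5 is reachable from st0 and violates green → AX (¬walk ∨ green), so AG fails at st0.
st0 ∉ Sat(AG (green → AX (¬walk ∨ green))).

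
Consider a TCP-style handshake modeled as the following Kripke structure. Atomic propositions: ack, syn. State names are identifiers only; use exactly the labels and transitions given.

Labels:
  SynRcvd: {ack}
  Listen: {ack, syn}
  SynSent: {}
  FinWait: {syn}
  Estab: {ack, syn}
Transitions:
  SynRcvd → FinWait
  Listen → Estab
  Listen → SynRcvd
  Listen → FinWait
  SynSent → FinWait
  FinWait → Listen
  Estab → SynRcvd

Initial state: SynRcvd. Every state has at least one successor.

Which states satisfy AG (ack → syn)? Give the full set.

States satisfying ack → syn: {Listen, SynSent, FinWait, Estab}.
States satisfying AG (ack → syn): ∅.

none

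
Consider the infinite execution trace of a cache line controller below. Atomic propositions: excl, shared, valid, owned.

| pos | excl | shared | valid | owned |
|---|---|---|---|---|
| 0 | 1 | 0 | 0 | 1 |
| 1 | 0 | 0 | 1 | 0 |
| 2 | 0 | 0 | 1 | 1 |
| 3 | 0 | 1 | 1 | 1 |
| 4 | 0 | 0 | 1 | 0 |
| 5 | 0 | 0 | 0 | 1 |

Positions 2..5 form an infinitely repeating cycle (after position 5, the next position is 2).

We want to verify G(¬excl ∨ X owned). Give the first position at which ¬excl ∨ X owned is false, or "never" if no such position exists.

0

At position 0 the labels are {excl, owned} and the next position 1 has {valid}, so ¬excl ∨ X owned is false there. This is the first violation.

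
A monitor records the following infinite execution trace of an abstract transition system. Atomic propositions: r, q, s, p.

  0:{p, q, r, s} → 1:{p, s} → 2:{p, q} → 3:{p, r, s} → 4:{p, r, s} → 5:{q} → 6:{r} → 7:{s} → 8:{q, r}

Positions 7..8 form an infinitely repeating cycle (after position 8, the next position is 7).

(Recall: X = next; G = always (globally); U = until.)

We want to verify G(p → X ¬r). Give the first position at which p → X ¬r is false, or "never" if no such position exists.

Check p → X ¬r at each position in order: 0 ✓, 1 ✓.
At position 2 the labels are {p, q} and the next position 3 has {p, r, s}, so p → X ¬r is false there. This is the first violation.

2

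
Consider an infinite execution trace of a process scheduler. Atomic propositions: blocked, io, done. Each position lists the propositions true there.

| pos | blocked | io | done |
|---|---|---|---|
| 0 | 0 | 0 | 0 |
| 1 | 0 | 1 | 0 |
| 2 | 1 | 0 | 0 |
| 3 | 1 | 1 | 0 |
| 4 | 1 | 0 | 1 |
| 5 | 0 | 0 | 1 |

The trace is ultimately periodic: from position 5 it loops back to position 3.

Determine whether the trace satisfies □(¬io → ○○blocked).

Holds

¬io → ○○blocked holds at every position 0..5, and those are all positions ever visited, so □(¬io → ○○blocked) holds.
Positions where ¬io holds: 0, 2, 4, 5.
Check ○○blocked at each: 0→ok, 2→ok, 4→ok, 5→ok.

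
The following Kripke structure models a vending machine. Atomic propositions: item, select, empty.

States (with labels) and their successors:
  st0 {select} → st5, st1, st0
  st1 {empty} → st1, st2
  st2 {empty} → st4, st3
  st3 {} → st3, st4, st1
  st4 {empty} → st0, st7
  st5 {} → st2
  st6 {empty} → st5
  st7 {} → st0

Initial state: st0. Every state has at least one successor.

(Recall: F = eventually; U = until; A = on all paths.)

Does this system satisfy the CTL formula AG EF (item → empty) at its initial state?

States satisfying EF (item → empty): {st0, st1, st2, st3, st4, st5, st6, st7}.
States satisfying AG EF (item → empty): {st0, st1, st2, st3, st4, st5, st6, st7}.
Every state reachable from st0 satisfies EF (item → empty).
st0 ∈ Sat(AG EF (item → empty)).

Yes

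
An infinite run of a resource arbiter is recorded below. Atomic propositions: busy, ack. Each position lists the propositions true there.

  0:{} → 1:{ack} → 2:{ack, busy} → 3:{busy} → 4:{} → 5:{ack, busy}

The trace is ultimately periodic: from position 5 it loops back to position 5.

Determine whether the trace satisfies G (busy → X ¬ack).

Does not hold

busy → X ¬ack must hold at every position from 0 onward. It fails at position 5, so G (busy → X ¬ack) is false.
Positions where busy holds: 2, 3, 5.
Check X ¬ack at each: 2→ok, 3→ok, 5→fails.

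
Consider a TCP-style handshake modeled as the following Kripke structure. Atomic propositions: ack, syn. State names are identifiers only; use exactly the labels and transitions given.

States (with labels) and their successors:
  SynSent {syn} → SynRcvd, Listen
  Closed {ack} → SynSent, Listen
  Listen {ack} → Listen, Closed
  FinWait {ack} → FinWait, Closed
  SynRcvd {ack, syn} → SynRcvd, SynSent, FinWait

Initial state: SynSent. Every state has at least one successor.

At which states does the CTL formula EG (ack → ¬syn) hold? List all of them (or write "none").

States satisfying ack → ¬syn: {SynSent, Closed, Listen, FinWait}.
States satisfying EG (ack → ¬syn): {SynSent, Closed, Listen, FinWait}.

{SynSent, Closed, Listen, FinWait}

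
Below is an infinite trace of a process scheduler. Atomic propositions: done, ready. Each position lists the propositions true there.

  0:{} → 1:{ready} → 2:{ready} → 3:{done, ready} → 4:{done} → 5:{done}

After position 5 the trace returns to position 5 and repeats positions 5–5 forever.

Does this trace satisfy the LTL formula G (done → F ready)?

done → F ready must hold at every position from 0 onward. It fails at position 4, so G (done → F ready) is false.
Positions where done holds: 3, 4, 5.
Check F ready at each: 3→ok, 4→fails, 5→fails.

Does not hold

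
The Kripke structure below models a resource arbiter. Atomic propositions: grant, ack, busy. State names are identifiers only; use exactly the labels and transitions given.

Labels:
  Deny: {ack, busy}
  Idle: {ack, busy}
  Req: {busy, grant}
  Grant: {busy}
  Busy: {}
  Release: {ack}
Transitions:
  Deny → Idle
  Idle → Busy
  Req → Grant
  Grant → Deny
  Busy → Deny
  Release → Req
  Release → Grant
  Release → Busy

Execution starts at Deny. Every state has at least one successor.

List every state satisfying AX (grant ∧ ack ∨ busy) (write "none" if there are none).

{Deny, Req, Grant, Busy}

States satisfying grant ∧ ack ∨ busy: {Deny, Idle, Req, Grant}.
States satisfying AX (grant ∧ ack ∨ busy): {Deny, Req, Grant, Busy}.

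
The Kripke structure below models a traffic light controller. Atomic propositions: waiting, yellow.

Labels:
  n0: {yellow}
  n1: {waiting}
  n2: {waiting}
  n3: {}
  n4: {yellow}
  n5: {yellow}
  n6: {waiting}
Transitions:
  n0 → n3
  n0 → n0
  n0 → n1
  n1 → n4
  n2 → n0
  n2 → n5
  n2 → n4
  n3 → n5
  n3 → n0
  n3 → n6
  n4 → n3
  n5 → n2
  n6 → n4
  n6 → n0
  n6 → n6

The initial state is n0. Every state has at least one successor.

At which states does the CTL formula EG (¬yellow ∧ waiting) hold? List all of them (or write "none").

{n6}

States satisfying ¬yellow ∧ waiting: {n1, n2, n6}.
States satisfying EG (¬yellow ∧ waiting): {n6}.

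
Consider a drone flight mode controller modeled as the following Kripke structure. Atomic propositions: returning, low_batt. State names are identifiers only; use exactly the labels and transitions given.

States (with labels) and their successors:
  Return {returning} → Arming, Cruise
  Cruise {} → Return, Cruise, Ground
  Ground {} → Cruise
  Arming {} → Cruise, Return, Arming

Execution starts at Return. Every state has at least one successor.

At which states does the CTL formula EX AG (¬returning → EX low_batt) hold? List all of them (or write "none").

none

States satisfying AG (¬returning → EX low_batt): ∅.
States satisfying EX AG (¬returning → EX low_batt): ∅.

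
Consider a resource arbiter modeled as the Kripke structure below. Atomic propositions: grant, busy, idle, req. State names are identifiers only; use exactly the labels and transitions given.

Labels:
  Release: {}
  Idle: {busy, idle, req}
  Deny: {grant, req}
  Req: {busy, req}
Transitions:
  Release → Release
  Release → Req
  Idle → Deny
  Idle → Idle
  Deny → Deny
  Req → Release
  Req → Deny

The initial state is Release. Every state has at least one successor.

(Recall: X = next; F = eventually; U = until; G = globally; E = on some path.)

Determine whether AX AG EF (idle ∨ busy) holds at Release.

Does not hold

States satisfying AG EF (idle ∨ busy): ∅.
States satisfying AX AG EF (idle ∨ busy): ∅.
Release ∉ Sat(AX AG EF (idle ∨ busy)).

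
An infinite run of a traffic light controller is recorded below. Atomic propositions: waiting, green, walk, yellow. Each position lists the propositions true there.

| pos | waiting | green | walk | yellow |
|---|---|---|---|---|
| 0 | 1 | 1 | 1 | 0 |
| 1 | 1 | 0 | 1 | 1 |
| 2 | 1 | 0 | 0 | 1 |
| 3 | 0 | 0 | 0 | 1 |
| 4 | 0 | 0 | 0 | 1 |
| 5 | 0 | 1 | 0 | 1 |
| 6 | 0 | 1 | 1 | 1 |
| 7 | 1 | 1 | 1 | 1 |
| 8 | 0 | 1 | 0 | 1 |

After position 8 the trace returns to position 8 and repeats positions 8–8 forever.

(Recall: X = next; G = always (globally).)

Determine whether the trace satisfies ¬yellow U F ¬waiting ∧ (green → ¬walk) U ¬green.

No

Walking from position 0: F ¬waiting first holds at position 0, and ¬yellow holds at every earlier position along the way, so ¬yellow U F ¬waiting holds.
Walking from position 0: at position 0, ¬green has not yet held and green → ¬walk fails, so (green → ¬walk) U ¬green is false.
At position 0: ¬yellow U F ¬waiting is true; (green → ¬walk) U ¬green is false; so ¬yellow U F ¬waiting ∧ (green → ¬walk) U ¬green is false.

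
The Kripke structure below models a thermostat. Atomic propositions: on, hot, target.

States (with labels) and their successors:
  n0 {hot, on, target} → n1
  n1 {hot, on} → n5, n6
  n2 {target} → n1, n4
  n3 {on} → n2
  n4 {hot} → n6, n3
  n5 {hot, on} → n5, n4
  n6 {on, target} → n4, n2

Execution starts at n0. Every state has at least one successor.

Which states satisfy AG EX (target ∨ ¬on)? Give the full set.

{n1, n2, n3, n4, n5, n6}

States satisfying EX (target ∨ ¬on): {n1, n2, n3, n4, n5, n6}.
States satisfying AG EX (target ∨ ¬on): {n1, n2, n3, n4, n5, n6}.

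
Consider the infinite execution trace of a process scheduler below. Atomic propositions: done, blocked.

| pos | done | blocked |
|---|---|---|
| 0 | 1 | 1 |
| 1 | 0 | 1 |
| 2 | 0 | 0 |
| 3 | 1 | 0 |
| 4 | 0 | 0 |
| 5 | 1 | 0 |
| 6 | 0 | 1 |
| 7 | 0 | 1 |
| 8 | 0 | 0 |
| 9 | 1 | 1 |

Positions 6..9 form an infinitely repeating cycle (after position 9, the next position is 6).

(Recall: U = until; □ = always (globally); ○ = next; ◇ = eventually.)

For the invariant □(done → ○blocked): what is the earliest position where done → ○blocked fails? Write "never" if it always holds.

Check done → ○blocked at each position in order: 0 ✓, 1 ✓, 2 ✓.
At position 3 the labels are {done} and the next position 4 has {}, so done → ○blocked is false there. This is the first violation.

3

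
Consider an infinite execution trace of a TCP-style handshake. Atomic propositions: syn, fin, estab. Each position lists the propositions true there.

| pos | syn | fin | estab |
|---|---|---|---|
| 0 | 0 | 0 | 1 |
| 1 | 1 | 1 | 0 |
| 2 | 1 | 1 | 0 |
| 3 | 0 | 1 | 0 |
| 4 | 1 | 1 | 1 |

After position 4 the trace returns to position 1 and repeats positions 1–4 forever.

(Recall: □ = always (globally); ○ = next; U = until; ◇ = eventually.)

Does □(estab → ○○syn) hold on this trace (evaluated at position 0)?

Yes

estab → ○○syn holds at every position 0..4, and those are all positions ever visited, so □(estab → ○○syn) holds.
Positions where estab holds: 0, 4.
Check ○○syn at each: 0→ok, 4→ok.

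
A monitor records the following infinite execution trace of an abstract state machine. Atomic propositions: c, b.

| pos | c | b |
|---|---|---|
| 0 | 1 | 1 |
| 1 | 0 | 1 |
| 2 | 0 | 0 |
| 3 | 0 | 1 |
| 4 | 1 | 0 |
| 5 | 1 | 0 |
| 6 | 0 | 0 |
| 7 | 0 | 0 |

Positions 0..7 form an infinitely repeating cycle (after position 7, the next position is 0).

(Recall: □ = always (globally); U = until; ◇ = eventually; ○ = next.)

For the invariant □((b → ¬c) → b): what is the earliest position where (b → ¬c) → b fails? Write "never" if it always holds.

Check (b → ¬c) → b at each position in order: 0 ✓, 1 ✓.
At position 2 the labels are {}, so (b → ¬c) → b is false there. This is the first violation.

2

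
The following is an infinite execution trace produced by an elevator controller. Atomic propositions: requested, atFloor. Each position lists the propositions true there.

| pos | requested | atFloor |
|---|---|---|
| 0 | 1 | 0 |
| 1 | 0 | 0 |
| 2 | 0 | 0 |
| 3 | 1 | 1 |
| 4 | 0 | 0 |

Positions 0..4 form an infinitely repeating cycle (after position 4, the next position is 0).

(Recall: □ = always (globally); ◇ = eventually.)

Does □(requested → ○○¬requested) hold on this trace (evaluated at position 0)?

Violated

requested → ○○¬requested must hold at every position from 0 onward. It fails at position 3, so □(requested → ○○¬requested) is false.
Positions where requested holds: 0, 3.
Check ○○¬requested at each: 0→ok, 3→fails.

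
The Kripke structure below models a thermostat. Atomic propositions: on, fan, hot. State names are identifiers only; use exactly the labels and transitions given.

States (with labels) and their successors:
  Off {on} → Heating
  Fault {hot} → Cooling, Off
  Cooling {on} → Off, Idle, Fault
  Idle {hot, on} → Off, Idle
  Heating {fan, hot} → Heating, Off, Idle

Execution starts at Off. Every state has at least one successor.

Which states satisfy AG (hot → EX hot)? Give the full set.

{Off, Idle, Heating}

States satisfying hot → EX hot: {Off, Cooling, Idle, Heating}.
States satisfying AG (hot → EX hot): {Off, Idle, Heating}.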